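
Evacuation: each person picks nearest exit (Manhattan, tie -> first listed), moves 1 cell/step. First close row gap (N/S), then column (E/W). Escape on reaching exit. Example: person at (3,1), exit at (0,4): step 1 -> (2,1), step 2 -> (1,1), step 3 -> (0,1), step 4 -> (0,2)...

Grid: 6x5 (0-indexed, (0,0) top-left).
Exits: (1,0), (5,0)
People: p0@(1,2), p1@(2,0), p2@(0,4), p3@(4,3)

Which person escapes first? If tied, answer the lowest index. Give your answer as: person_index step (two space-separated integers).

Step 1: p0:(1,2)->(1,1) | p1:(2,0)->(1,0)->EXIT | p2:(0,4)->(1,4) | p3:(4,3)->(5,3)
Step 2: p0:(1,1)->(1,0)->EXIT | p1:escaped | p2:(1,4)->(1,3) | p3:(5,3)->(5,2)
Step 3: p0:escaped | p1:escaped | p2:(1,3)->(1,2) | p3:(5,2)->(5,1)
Step 4: p0:escaped | p1:escaped | p2:(1,2)->(1,1) | p3:(5,1)->(5,0)->EXIT
Step 5: p0:escaped | p1:escaped | p2:(1,1)->(1,0)->EXIT | p3:escaped
Exit steps: [2, 1, 5, 4]
First to escape: p1 at step 1

Answer: 1 1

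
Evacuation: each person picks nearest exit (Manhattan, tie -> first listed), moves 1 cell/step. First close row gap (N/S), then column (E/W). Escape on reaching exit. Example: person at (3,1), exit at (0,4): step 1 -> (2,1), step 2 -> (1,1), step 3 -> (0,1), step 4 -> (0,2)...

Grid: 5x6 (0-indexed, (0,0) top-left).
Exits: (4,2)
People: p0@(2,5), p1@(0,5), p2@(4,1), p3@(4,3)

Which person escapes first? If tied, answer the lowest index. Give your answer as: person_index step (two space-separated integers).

Step 1: p0:(2,5)->(3,5) | p1:(0,5)->(1,5) | p2:(4,1)->(4,2)->EXIT | p3:(4,3)->(4,2)->EXIT
Step 2: p0:(3,5)->(4,5) | p1:(1,5)->(2,5) | p2:escaped | p3:escaped
Step 3: p0:(4,5)->(4,4) | p1:(2,5)->(3,5) | p2:escaped | p3:escaped
Step 4: p0:(4,4)->(4,3) | p1:(3,5)->(4,5) | p2:escaped | p3:escaped
Step 5: p0:(4,3)->(4,2)->EXIT | p1:(4,5)->(4,4) | p2:escaped | p3:escaped
Step 6: p0:escaped | p1:(4,4)->(4,3) | p2:escaped | p3:escaped
Step 7: p0:escaped | p1:(4,3)->(4,2)->EXIT | p2:escaped | p3:escaped
Exit steps: [5, 7, 1, 1]
First to escape: p2 at step 1

Answer: 2 1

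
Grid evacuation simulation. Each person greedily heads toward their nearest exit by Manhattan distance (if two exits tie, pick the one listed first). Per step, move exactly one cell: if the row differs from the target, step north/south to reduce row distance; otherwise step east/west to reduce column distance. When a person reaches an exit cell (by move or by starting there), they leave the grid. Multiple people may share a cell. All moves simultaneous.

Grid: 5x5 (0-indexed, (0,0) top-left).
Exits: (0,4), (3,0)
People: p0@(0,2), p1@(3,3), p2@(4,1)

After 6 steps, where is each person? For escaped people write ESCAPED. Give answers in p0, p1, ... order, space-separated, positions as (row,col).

Step 1: p0:(0,2)->(0,3) | p1:(3,3)->(3,2) | p2:(4,1)->(3,1)
Step 2: p0:(0,3)->(0,4)->EXIT | p1:(3,2)->(3,1) | p2:(3,1)->(3,0)->EXIT
Step 3: p0:escaped | p1:(3,1)->(3,0)->EXIT | p2:escaped

ESCAPED ESCAPED ESCAPED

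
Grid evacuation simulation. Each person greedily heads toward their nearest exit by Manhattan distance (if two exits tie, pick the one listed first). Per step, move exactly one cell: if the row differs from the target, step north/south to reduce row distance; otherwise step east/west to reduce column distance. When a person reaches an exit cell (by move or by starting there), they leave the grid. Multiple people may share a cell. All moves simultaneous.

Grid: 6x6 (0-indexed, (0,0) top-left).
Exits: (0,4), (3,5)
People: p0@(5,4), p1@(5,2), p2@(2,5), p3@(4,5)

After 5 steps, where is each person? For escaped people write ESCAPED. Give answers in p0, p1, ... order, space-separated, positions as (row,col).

Step 1: p0:(5,4)->(4,4) | p1:(5,2)->(4,2) | p2:(2,5)->(3,5)->EXIT | p3:(4,5)->(3,5)->EXIT
Step 2: p0:(4,4)->(3,4) | p1:(4,2)->(3,2) | p2:escaped | p3:escaped
Step 3: p0:(3,4)->(3,5)->EXIT | p1:(3,2)->(3,3) | p2:escaped | p3:escaped
Step 4: p0:escaped | p1:(3,3)->(3,4) | p2:escaped | p3:escaped
Step 5: p0:escaped | p1:(3,4)->(3,5)->EXIT | p2:escaped | p3:escaped

ESCAPED ESCAPED ESCAPED ESCAPED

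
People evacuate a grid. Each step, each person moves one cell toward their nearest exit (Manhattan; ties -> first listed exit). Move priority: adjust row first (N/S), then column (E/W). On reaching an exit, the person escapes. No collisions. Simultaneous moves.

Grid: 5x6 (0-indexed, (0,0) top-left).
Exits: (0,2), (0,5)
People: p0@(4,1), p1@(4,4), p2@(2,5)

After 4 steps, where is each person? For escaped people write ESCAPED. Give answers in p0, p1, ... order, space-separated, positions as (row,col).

Step 1: p0:(4,1)->(3,1) | p1:(4,4)->(3,4) | p2:(2,5)->(1,5)
Step 2: p0:(3,1)->(2,1) | p1:(3,4)->(2,4) | p2:(1,5)->(0,5)->EXIT
Step 3: p0:(2,1)->(1,1) | p1:(2,4)->(1,4) | p2:escaped
Step 4: p0:(1,1)->(0,1) | p1:(1,4)->(0,4) | p2:escaped

(0,1) (0,4) ESCAPED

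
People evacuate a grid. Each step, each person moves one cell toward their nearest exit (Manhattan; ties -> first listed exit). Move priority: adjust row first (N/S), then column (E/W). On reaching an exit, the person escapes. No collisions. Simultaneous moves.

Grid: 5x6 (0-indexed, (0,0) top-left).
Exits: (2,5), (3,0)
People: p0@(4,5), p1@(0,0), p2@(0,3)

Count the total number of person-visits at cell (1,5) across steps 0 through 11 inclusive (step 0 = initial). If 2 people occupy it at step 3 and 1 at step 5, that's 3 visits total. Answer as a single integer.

Step 0: p0@(4,5) p1@(0,0) p2@(0,3) -> at (1,5): 0 [-], cum=0
Step 1: p0@(3,5) p1@(1,0) p2@(1,3) -> at (1,5): 0 [-], cum=0
Step 2: p0@ESC p1@(2,0) p2@(2,3) -> at (1,5): 0 [-], cum=0
Step 3: p0@ESC p1@ESC p2@(2,4) -> at (1,5): 0 [-], cum=0
Step 4: p0@ESC p1@ESC p2@ESC -> at (1,5): 0 [-], cum=0
Total visits = 0

Answer: 0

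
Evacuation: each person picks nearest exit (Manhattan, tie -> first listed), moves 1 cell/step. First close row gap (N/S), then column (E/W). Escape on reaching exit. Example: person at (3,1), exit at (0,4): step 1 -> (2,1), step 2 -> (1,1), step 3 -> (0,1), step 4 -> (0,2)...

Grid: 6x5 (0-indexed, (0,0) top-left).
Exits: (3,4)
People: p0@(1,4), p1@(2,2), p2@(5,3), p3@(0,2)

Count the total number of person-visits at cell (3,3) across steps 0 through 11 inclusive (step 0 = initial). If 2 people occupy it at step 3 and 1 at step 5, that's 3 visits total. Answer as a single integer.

Answer: 3

Derivation:
Step 0: p0@(1,4) p1@(2,2) p2@(5,3) p3@(0,2) -> at (3,3): 0 [-], cum=0
Step 1: p0@(2,4) p1@(3,2) p2@(4,3) p3@(1,2) -> at (3,3): 0 [-], cum=0
Step 2: p0@ESC p1@(3,3) p2@(3,3) p3@(2,2) -> at (3,3): 2 [p1,p2], cum=2
Step 3: p0@ESC p1@ESC p2@ESC p3@(3,2) -> at (3,3): 0 [-], cum=2
Step 4: p0@ESC p1@ESC p2@ESC p3@(3,3) -> at (3,3): 1 [p3], cum=3
Step 5: p0@ESC p1@ESC p2@ESC p3@ESC -> at (3,3): 0 [-], cum=3
Total visits = 3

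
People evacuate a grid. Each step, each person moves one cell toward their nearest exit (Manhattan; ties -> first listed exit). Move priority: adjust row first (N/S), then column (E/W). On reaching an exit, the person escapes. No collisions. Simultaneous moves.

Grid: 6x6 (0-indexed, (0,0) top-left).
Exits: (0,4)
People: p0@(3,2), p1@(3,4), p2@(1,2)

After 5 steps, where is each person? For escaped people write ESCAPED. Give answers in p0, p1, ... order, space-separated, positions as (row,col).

Step 1: p0:(3,2)->(2,2) | p1:(3,4)->(2,4) | p2:(1,2)->(0,2)
Step 2: p0:(2,2)->(1,2) | p1:(2,4)->(1,4) | p2:(0,2)->(0,3)
Step 3: p0:(1,2)->(0,2) | p1:(1,4)->(0,4)->EXIT | p2:(0,3)->(0,4)->EXIT
Step 4: p0:(0,2)->(0,3) | p1:escaped | p2:escaped
Step 5: p0:(0,3)->(0,4)->EXIT | p1:escaped | p2:escaped

ESCAPED ESCAPED ESCAPED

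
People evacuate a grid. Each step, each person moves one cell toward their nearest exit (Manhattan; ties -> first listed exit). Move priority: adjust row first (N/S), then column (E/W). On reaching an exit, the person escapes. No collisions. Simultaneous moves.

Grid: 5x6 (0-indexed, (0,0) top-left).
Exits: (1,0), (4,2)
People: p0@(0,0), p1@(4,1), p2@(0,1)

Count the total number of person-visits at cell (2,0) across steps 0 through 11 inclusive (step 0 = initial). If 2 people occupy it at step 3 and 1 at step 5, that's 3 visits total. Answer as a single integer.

Step 0: p0@(0,0) p1@(4,1) p2@(0,1) -> at (2,0): 0 [-], cum=0
Step 1: p0@ESC p1@ESC p2@(1,1) -> at (2,0): 0 [-], cum=0
Step 2: p0@ESC p1@ESC p2@ESC -> at (2,0): 0 [-], cum=0
Total visits = 0

Answer: 0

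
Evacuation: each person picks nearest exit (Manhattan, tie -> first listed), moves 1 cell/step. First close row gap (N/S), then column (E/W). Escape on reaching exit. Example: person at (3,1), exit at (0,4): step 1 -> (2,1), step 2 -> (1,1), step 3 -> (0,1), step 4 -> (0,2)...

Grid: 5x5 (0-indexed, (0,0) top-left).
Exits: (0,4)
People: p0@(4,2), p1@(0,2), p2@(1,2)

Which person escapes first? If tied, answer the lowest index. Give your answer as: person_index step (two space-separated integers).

Step 1: p0:(4,2)->(3,2) | p1:(0,2)->(0,3) | p2:(1,2)->(0,2)
Step 2: p0:(3,2)->(2,2) | p1:(0,3)->(0,4)->EXIT | p2:(0,2)->(0,3)
Step 3: p0:(2,2)->(1,2) | p1:escaped | p2:(0,3)->(0,4)->EXIT
Step 4: p0:(1,2)->(0,2) | p1:escaped | p2:escaped
Step 5: p0:(0,2)->(0,3) | p1:escaped | p2:escaped
Step 6: p0:(0,3)->(0,4)->EXIT | p1:escaped | p2:escaped
Exit steps: [6, 2, 3]
First to escape: p1 at step 2

Answer: 1 2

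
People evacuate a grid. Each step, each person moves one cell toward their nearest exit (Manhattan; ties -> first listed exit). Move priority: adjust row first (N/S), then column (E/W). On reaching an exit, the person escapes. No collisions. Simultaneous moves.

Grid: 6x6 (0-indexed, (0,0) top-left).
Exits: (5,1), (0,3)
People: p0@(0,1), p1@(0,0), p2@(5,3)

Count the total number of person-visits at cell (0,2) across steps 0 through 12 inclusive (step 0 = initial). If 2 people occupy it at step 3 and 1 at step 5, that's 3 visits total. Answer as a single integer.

Answer: 2

Derivation:
Step 0: p0@(0,1) p1@(0,0) p2@(5,3) -> at (0,2): 0 [-], cum=0
Step 1: p0@(0,2) p1@(0,1) p2@(5,2) -> at (0,2): 1 [p0], cum=1
Step 2: p0@ESC p1@(0,2) p2@ESC -> at (0,2): 1 [p1], cum=2
Step 3: p0@ESC p1@ESC p2@ESC -> at (0,2): 0 [-], cum=2
Total visits = 2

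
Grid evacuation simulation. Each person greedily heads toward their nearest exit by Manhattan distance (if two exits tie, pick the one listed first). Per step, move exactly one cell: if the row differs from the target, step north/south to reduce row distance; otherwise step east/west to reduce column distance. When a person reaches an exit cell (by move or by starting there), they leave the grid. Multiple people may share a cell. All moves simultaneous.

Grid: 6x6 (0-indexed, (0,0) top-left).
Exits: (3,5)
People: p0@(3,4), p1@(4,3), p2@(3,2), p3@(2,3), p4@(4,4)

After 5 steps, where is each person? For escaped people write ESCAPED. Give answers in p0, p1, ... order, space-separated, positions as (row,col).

Step 1: p0:(3,4)->(3,5)->EXIT | p1:(4,3)->(3,3) | p2:(3,2)->(3,3) | p3:(2,3)->(3,3) | p4:(4,4)->(3,4)
Step 2: p0:escaped | p1:(3,3)->(3,4) | p2:(3,3)->(3,4) | p3:(3,3)->(3,4) | p4:(3,4)->(3,5)->EXIT
Step 3: p0:escaped | p1:(3,4)->(3,5)->EXIT | p2:(3,4)->(3,5)->EXIT | p3:(3,4)->(3,5)->EXIT | p4:escaped

ESCAPED ESCAPED ESCAPED ESCAPED ESCAPED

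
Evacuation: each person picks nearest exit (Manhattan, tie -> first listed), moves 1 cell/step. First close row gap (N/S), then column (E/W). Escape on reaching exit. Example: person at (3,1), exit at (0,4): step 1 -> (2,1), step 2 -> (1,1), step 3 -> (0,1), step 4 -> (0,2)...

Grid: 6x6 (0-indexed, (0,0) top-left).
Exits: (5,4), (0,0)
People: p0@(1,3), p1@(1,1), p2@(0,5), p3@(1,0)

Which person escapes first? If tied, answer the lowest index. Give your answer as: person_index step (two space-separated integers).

Step 1: p0:(1,3)->(0,3) | p1:(1,1)->(0,1) | p2:(0,5)->(0,4) | p3:(1,0)->(0,0)->EXIT
Step 2: p0:(0,3)->(0,2) | p1:(0,1)->(0,0)->EXIT | p2:(0,4)->(0,3) | p3:escaped
Step 3: p0:(0,2)->(0,1) | p1:escaped | p2:(0,3)->(0,2) | p3:escaped
Step 4: p0:(0,1)->(0,0)->EXIT | p1:escaped | p2:(0,2)->(0,1) | p3:escaped
Step 5: p0:escaped | p1:escaped | p2:(0,1)->(0,0)->EXIT | p3:escaped
Exit steps: [4, 2, 5, 1]
First to escape: p3 at step 1

Answer: 3 1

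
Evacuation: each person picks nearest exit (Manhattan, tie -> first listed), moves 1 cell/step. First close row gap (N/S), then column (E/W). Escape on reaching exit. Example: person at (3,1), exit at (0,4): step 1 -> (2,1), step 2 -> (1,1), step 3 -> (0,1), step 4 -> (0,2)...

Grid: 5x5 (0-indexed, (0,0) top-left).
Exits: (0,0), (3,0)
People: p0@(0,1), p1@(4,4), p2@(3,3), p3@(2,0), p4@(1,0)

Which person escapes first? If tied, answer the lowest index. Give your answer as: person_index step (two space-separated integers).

Step 1: p0:(0,1)->(0,0)->EXIT | p1:(4,4)->(3,4) | p2:(3,3)->(3,2) | p3:(2,0)->(3,0)->EXIT | p4:(1,0)->(0,0)->EXIT
Step 2: p0:escaped | p1:(3,4)->(3,3) | p2:(3,2)->(3,1) | p3:escaped | p4:escaped
Step 3: p0:escaped | p1:(3,3)->(3,2) | p2:(3,1)->(3,0)->EXIT | p3:escaped | p4:escaped
Step 4: p0:escaped | p1:(3,2)->(3,1) | p2:escaped | p3:escaped | p4:escaped
Step 5: p0:escaped | p1:(3,1)->(3,0)->EXIT | p2:escaped | p3:escaped | p4:escaped
Exit steps: [1, 5, 3, 1, 1]
First to escape: p0 at step 1

Answer: 0 1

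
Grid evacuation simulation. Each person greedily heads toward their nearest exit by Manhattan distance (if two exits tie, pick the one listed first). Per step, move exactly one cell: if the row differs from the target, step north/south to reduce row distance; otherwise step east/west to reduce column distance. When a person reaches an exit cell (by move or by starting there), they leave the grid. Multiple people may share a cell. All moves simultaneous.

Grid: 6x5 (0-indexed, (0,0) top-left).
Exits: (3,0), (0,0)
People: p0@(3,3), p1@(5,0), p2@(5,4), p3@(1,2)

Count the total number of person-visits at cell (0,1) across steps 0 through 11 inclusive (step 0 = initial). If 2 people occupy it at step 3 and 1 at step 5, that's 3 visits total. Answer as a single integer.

Answer: 1

Derivation:
Step 0: p0@(3,3) p1@(5,0) p2@(5,4) p3@(1,2) -> at (0,1): 0 [-], cum=0
Step 1: p0@(3,2) p1@(4,0) p2@(4,4) p3@(0,2) -> at (0,1): 0 [-], cum=0
Step 2: p0@(3,1) p1@ESC p2@(3,4) p3@(0,1) -> at (0,1): 1 [p3], cum=1
Step 3: p0@ESC p1@ESC p2@(3,3) p3@ESC -> at (0,1): 0 [-], cum=1
Step 4: p0@ESC p1@ESC p2@(3,2) p3@ESC -> at (0,1): 0 [-], cum=1
Step 5: p0@ESC p1@ESC p2@(3,1) p3@ESC -> at (0,1): 0 [-], cum=1
Step 6: p0@ESC p1@ESC p2@ESC p3@ESC -> at (0,1): 0 [-], cum=1
Total visits = 1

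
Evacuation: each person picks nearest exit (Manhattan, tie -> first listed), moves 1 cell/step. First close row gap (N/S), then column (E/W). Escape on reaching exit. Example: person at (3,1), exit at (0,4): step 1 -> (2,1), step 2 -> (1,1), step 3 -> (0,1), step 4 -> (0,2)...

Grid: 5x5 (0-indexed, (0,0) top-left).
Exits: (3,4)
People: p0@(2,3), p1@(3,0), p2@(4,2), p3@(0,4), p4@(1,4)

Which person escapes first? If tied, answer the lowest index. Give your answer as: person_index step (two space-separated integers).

Step 1: p0:(2,3)->(3,3) | p1:(3,0)->(3,1) | p2:(4,2)->(3,2) | p3:(0,4)->(1,4) | p4:(1,4)->(2,4)
Step 2: p0:(3,3)->(3,4)->EXIT | p1:(3,1)->(3,2) | p2:(3,2)->(3,3) | p3:(1,4)->(2,4) | p4:(2,4)->(3,4)->EXIT
Step 3: p0:escaped | p1:(3,2)->(3,3) | p2:(3,3)->(3,4)->EXIT | p3:(2,4)->(3,4)->EXIT | p4:escaped
Step 4: p0:escaped | p1:(3,3)->(3,4)->EXIT | p2:escaped | p3:escaped | p4:escaped
Exit steps: [2, 4, 3, 3, 2]
First to escape: p0 at step 2

Answer: 0 2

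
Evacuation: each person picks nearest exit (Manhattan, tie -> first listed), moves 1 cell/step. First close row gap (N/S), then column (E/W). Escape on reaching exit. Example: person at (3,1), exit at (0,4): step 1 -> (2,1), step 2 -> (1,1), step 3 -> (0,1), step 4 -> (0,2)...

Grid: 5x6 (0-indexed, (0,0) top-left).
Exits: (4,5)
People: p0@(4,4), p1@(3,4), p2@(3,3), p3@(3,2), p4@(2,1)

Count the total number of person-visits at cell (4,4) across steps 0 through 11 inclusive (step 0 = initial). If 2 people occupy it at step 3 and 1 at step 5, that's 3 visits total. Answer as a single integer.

Answer: 5

Derivation:
Step 0: p0@(4,4) p1@(3,4) p2@(3,3) p3@(3,2) p4@(2,1) -> at (4,4): 1 [p0], cum=1
Step 1: p0@ESC p1@(4,4) p2@(4,3) p3@(4,2) p4@(3,1) -> at (4,4): 1 [p1], cum=2
Step 2: p0@ESC p1@ESC p2@(4,4) p3@(4,3) p4@(4,1) -> at (4,4): 1 [p2], cum=3
Step 3: p0@ESC p1@ESC p2@ESC p3@(4,4) p4@(4,2) -> at (4,4): 1 [p3], cum=4
Step 4: p0@ESC p1@ESC p2@ESC p3@ESC p4@(4,3) -> at (4,4): 0 [-], cum=4
Step 5: p0@ESC p1@ESC p2@ESC p3@ESC p4@(4,4) -> at (4,4): 1 [p4], cum=5
Step 6: p0@ESC p1@ESC p2@ESC p3@ESC p4@ESC -> at (4,4): 0 [-], cum=5
Total visits = 5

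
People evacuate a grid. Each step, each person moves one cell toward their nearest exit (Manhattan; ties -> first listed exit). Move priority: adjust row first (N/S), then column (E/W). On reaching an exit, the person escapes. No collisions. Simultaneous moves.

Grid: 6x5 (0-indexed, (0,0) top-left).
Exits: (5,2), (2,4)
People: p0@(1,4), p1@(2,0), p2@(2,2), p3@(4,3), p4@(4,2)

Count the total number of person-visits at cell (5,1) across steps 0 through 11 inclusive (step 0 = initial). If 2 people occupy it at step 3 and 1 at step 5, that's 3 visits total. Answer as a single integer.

Step 0: p0@(1,4) p1@(2,0) p2@(2,2) p3@(4,3) p4@(4,2) -> at (5,1): 0 [-], cum=0
Step 1: p0@ESC p1@(2,1) p2@(2,3) p3@(5,3) p4@ESC -> at (5,1): 0 [-], cum=0
Step 2: p0@ESC p1@(2,2) p2@ESC p3@ESC p4@ESC -> at (5,1): 0 [-], cum=0
Step 3: p0@ESC p1@(2,3) p2@ESC p3@ESC p4@ESC -> at (5,1): 0 [-], cum=0
Step 4: p0@ESC p1@ESC p2@ESC p3@ESC p4@ESC -> at (5,1): 0 [-], cum=0
Total visits = 0

Answer: 0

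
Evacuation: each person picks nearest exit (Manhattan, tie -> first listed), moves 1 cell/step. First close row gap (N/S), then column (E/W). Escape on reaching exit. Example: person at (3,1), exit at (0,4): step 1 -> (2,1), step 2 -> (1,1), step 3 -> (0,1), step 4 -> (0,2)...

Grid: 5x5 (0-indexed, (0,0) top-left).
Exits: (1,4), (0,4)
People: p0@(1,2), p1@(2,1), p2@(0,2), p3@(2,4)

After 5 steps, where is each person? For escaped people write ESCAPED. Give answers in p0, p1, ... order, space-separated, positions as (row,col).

Step 1: p0:(1,2)->(1,3) | p1:(2,1)->(1,1) | p2:(0,2)->(0,3) | p3:(2,4)->(1,4)->EXIT
Step 2: p0:(1,3)->(1,4)->EXIT | p1:(1,1)->(1,2) | p2:(0,3)->(0,4)->EXIT | p3:escaped
Step 3: p0:escaped | p1:(1,2)->(1,3) | p2:escaped | p3:escaped
Step 4: p0:escaped | p1:(1,3)->(1,4)->EXIT | p2:escaped | p3:escaped

ESCAPED ESCAPED ESCAPED ESCAPED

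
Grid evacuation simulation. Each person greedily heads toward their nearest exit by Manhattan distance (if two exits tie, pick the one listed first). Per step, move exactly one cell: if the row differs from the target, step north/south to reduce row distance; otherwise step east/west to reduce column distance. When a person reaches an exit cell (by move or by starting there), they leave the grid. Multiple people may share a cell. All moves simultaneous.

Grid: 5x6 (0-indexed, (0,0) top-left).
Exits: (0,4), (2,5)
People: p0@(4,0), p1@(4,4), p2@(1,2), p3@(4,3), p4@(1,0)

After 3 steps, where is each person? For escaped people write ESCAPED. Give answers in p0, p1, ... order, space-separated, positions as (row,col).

Step 1: p0:(4,0)->(3,0) | p1:(4,4)->(3,4) | p2:(1,2)->(0,2) | p3:(4,3)->(3,3) | p4:(1,0)->(0,0)
Step 2: p0:(3,0)->(2,0) | p1:(3,4)->(2,4) | p2:(0,2)->(0,3) | p3:(3,3)->(2,3) | p4:(0,0)->(0,1)
Step 3: p0:(2,0)->(2,1) | p1:(2,4)->(2,5)->EXIT | p2:(0,3)->(0,4)->EXIT | p3:(2,3)->(2,4) | p4:(0,1)->(0,2)

(2,1) ESCAPED ESCAPED (2,4) (0,2)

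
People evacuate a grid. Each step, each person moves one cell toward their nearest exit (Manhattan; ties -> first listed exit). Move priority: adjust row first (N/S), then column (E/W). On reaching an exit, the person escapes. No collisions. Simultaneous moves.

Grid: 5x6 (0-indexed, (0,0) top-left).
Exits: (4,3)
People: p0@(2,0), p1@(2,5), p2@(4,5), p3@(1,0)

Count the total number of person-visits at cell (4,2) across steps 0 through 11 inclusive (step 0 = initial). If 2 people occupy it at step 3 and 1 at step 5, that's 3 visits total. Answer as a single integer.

Step 0: p0@(2,0) p1@(2,5) p2@(4,5) p3@(1,0) -> at (4,2): 0 [-], cum=0
Step 1: p0@(3,0) p1@(3,5) p2@(4,4) p3@(2,0) -> at (4,2): 0 [-], cum=0
Step 2: p0@(4,0) p1@(4,5) p2@ESC p3@(3,0) -> at (4,2): 0 [-], cum=0
Step 3: p0@(4,1) p1@(4,4) p2@ESC p3@(4,0) -> at (4,2): 0 [-], cum=0
Step 4: p0@(4,2) p1@ESC p2@ESC p3@(4,1) -> at (4,2): 1 [p0], cum=1
Step 5: p0@ESC p1@ESC p2@ESC p3@(4,2) -> at (4,2): 1 [p3], cum=2
Step 6: p0@ESC p1@ESC p2@ESC p3@ESC -> at (4,2): 0 [-], cum=2
Total visits = 2

Answer: 2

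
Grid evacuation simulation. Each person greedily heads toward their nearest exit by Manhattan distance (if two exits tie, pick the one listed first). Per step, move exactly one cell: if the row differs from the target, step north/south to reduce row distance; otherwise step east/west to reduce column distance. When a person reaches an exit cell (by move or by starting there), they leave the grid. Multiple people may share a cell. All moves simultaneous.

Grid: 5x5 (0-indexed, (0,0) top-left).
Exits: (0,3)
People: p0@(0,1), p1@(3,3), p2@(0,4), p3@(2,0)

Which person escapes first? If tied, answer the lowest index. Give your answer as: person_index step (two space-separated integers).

Step 1: p0:(0,1)->(0,2) | p1:(3,3)->(2,3) | p2:(0,4)->(0,3)->EXIT | p3:(2,0)->(1,0)
Step 2: p0:(0,2)->(0,3)->EXIT | p1:(2,3)->(1,3) | p2:escaped | p3:(1,0)->(0,0)
Step 3: p0:escaped | p1:(1,3)->(0,3)->EXIT | p2:escaped | p3:(0,0)->(0,1)
Step 4: p0:escaped | p1:escaped | p2:escaped | p3:(0,1)->(0,2)
Step 5: p0:escaped | p1:escaped | p2:escaped | p3:(0,2)->(0,3)->EXIT
Exit steps: [2, 3, 1, 5]
First to escape: p2 at step 1

Answer: 2 1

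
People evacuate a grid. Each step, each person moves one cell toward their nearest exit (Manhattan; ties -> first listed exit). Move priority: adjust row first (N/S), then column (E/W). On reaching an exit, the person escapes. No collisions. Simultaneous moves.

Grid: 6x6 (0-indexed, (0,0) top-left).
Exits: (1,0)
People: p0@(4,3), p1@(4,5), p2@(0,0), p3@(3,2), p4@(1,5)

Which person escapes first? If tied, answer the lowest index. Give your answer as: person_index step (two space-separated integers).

Answer: 2 1

Derivation:
Step 1: p0:(4,3)->(3,3) | p1:(4,5)->(3,5) | p2:(0,0)->(1,0)->EXIT | p3:(3,2)->(2,2) | p4:(1,5)->(1,4)
Step 2: p0:(3,3)->(2,3) | p1:(3,5)->(2,5) | p2:escaped | p3:(2,2)->(1,2) | p4:(1,4)->(1,3)
Step 3: p0:(2,3)->(1,3) | p1:(2,5)->(1,5) | p2:escaped | p3:(1,2)->(1,1) | p4:(1,3)->(1,2)
Step 4: p0:(1,3)->(1,2) | p1:(1,5)->(1,4) | p2:escaped | p3:(1,1)->(1,0)->EXIT | p4:(1,2)->(1,1)
Step 5: p0:(1,2)->(1,1) | p1:(1,4)->(1,3) | p2:escaped | p3:escaped | p4:(1,1)->(1,0)->EXIT
Step 6: p0:(1,1)->(1,0)->EXIT | p1:(1,3)->(1,2) | p2:escaped | p3:escaped | p4:escaped
Step 7: p0:escaped | p1:(1,2)->(1,1) | p2:escaped | p3:escaped | p4:escaped
Step 8: p0:escaped | p1:(1,1)->(1,0)->EXIT | p2:escaped | p3:escaped | p4:escaped
Exit steps: [6, 8, 1, 4, 5]
First to escape: p2 at step 1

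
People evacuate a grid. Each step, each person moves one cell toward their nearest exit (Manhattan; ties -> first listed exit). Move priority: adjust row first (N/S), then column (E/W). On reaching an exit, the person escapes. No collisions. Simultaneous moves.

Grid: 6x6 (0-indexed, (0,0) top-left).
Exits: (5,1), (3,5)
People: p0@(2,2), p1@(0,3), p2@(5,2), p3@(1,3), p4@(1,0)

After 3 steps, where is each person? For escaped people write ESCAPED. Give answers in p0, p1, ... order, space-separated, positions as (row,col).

Step 1: p0:(2,2)->(3,2) | p1:(0,3)->(1,3) | p2:(5,2)->(5,1)->EXIT | p3:(1,3)->(2,3) | p4:(1,0)->(2,0)
Step 2: p0:(3,2)->(4,2) | p1:(1,3)->(2,3) | p2:escaped | p3:(2,3)->(3,3) | p4:(2,0)->(3,0)
Step 3: p0:(4,2)->(5,2) | p1:(2,3)->(3,3) | p2:escaped | p3:(3,3)->(3,4) | p4:(3,0)->(4,0)

(5,2) (3,3) ESCAPED (3,4) (4,0)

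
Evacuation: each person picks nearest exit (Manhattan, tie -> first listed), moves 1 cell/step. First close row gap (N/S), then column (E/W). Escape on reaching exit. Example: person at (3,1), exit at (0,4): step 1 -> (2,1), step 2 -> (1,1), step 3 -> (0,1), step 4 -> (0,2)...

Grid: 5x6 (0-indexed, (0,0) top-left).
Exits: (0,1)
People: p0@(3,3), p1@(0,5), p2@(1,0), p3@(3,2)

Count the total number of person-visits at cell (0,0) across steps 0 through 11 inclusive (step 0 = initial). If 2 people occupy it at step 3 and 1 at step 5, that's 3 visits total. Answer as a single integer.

Step 0: p0@(3,3) p1@(0,5) p2@(1,0) p3@(3,2) -> at (0,0): 0 [-], cum=0
Step 1: p0@(2,3) p1@(0,4) p2@(0,0) p3@(2,2) -> at (0,0): 1 [p2], cum=1
Step 2: p0@(1,3) p1@(0,3) p2@ESC p3@(1,2) -> at (0,0): 0 [-], cum=1
Step 3: p0@(0,3) p1@(0,2) p2@ESC p3@(0,2) -> at (0,0): 0 [-], cum=1
Step 4: p0@(0,2) p1@ESC p2@ESC p3@ESC -> at (0,0): 0 [-], cum=1
Step 5: p0@ESC p1@ESC p2@ESC p3@ESC -> at (0,0): 0 [-], cum=1
Total visits = 1

Answer: 1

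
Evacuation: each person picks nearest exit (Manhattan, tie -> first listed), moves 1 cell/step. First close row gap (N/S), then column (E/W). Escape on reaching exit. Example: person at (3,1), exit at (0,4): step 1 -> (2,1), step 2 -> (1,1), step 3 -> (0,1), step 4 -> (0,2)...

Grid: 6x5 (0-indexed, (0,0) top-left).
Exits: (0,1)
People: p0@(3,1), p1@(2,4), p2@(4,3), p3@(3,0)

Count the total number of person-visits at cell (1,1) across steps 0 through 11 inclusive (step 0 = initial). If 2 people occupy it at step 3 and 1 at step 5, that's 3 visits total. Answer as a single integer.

Answer: 1

Derivation:
Step 0: p0@(3,1) p1@(2,4) p2@(4,3) p3@(3,0) -> at (1,1): 0 [-], cum=0
Step 1: p0@(2,1) p1@(1,4) p2@(3,3) p3@(2,0) -> at (1,1): 0 [-], cum=0
Step 2: p0@(1,1) p1@(0,4) p2@(2,3) p3@(1,0) -> at (1,1): 1 [p0], cum=1
Step 3: p0@ESC p1@(0,3) p2@(1,3) p3@(0,0) -> at (1,1): 0 [-], cum=1
Step 4: p0@ESC p1@(0,2) p2@(0,3) p3@ESC -> at (1,1): 0 [-], cum=1
Step 5: p0@ESC p1@ESC p2@(0,2) p3@ESC -> at (1,1): 0 [-], cum=1
Step 6: p0@ESC p1@ESC p2@ESC p3@ESC -> at (1,1): 0 [-], cum=1
Total visits = 1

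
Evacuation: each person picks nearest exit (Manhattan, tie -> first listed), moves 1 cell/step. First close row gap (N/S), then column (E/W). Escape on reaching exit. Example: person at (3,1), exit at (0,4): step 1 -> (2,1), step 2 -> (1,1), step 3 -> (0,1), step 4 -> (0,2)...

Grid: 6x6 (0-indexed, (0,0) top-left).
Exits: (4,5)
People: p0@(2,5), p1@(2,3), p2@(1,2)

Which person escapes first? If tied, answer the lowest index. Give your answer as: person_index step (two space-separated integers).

Step 1: p0:(2,5)->(3,5) | p1:(2,3)->(3,3) | p2:(1,2)->(2,2)
Step 2: p0:(3,5)->(4,5)->EXIT | p1:(3,3)->(4,3) | p2:(2,2)->(3,2)
Step 3: p0:escaped | p1:(4,3)->(4,4) | p2:(3,2)->(4,2)
Step 4: p0:escaped | p1:(4,4)->(4,5)->EXIT | p2:(4,2)->(4,3)
Step 5: p0:escaped | p1:escaped | p2:(4,3)->(4,4)
Step 6: p0:escaped | p1:escaped | p2:(4,4)->(4,5)->EXIT
Exit steps: [2, 4, 6]
First to escape: p0 at step 2

Answer: 0 2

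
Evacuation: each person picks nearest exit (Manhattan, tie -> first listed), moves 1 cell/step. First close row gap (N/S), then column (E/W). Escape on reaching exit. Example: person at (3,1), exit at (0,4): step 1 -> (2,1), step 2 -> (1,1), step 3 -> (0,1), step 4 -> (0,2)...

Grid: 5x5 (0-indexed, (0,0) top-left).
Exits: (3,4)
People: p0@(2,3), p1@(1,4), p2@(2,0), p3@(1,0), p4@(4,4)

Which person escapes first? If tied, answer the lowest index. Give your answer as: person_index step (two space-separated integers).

Step 1: p0:(2,3)->(3,3) | p1:(1,4)->(2,4) | p2:(2,0)->(3,0) | p3:(1,0)->(2,0) | p4:(4,4)->(3,4)->EXIT
Step 2: p0:(3,3)->(3,4)->EXIT | p1:(2,4)->(3,4)->EXIT | p2:(3,0)->(3,1) | p3:(2,0)->(3,0) | p4:escaped
Step 3: p0:escaped | p1:escaped | p2:(3,1)->(3,2) | p3:(3,0)->(3,1) | p4:escaped
Step 4: p0:escaped | p1:escaped | p2:(3,2)->(3,3) | p3:(3,1)->(3,2) | p4:escaped
Step 5: p0:escaped | p1:escaped | p2:(3,3)->(3,4)->EXIT | p3:(3,2)->(3,3) | p4:escaped
Step 6: p0:escaped | p1:escaped | p2:escaped | p3:(3,3)->(3,4)->EXIT | p4:escaped
Exit steps: [2, 2, 5, 6, 1]
First to escape: p4 at step 1

Answer: 4 1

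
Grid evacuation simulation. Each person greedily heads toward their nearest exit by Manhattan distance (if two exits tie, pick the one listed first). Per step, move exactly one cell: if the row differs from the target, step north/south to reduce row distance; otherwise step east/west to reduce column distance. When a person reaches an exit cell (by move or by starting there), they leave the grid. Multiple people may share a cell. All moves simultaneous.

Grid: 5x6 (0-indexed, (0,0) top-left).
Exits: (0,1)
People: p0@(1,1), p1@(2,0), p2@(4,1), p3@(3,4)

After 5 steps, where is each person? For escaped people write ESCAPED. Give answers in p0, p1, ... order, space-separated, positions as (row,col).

Step 1: p0:(1,1)->(0,1)->EXIT | p1:(2,0)->(1,0) | p2:(4,1)->(3,1) | p3:(3,4)->(2,4)
Step 2: p0:escaped | p1:(1,0)->(0,0) | p2:(3,1)->(2,1) | p3:(2,4)->(1,4)
Step 3: p0:escaped | p1:(0,0)->(0,1)->EXIT | p2:(2,1)->(1,1) | p3:(1,4)->(0,4)
Step 4: p0:escaped | p1:escaped | p2:(1,1)->(0,1)->EXIT | p3:(0,4)->(0,3)
Step 5: p0:escaped | p1:escaped | p2:escaped | p3:(0,3)->(0,2)

ESCAPED ESCAPED ESCAPED (0,2)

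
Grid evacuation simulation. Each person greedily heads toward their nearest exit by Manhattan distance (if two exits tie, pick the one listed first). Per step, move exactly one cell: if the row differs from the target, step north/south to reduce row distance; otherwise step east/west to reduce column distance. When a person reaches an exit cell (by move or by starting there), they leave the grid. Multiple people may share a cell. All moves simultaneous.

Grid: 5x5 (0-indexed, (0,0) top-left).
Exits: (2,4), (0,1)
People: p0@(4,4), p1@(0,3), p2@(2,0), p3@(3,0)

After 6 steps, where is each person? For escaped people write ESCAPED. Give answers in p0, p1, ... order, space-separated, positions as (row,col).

Step 1: p0:(4,4)->(3,4) | p1:(0,3)->(0,2) | p2:(2,0)->(1,0) | p3:(3,0)->(2,0)
Step 2: p0:(3,4)->(2,4)->EXIT | p1:(0,2)->(0,1)->EXIT | p2:(1,0)->(0,0) | p3:(2,0)->(1,0)
Step 3: p0:escaped | p1:escaped | p2:(0,0)->(0,1)->EXIT | p3:(1,0)->(0,0)
Step 4: p0:escaped | p1:escaped | p2:escaped | p3:(0,0)->(0,1)->EXIT

ESCAPED ESCAPED ESCAPED ESCAPED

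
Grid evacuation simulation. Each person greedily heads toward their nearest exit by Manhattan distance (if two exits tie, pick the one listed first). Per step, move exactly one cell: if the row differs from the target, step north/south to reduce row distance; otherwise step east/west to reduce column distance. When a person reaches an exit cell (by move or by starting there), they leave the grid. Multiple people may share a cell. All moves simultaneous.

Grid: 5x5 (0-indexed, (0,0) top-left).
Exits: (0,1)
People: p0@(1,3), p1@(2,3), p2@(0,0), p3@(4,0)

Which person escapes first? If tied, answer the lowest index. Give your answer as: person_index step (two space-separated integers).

Step 1: p0:(1,3)->(0,3) | p1:(2,3)->(1,3) | p2:(0,0)->(0,1)->EXIT | p3:(4,0)->(3,0)
Step 2: p0:(0,3)->(0,2) | p1:(1,3)->(0,3) | p2:escaped | p3:(3,0)->(2,0)
Step 3: p0:(0,2)->(0,1)->EXIT | p1:(0,3)->(0,2) | p2:escaped | p3:(2,0)->(1,0)
Step 4: p0:escaped | p1:(0,2)->(0,1)->EXIT | p2:escaped | p3:(1,0)->(0,0)
Step 5: p0:escaped | p1:escaped | p2:escaped | p3:(0,0)->(0,1)->EXIT
Exit steps: [3, 4, 1, 5]
First to escape: p2 at step 1

Answer: 2 1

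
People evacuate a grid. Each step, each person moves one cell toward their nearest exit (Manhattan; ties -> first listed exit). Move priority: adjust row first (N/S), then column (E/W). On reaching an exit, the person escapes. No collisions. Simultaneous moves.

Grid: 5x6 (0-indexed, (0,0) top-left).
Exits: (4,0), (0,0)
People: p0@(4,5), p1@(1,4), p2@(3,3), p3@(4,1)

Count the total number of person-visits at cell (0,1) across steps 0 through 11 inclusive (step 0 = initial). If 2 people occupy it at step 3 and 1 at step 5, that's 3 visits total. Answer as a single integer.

Answer: 1

Derivation:
Step 0: p0@(4,5) p1@(1,4) p2@(3,3) p3@(4,1) -> at (0,1): 0 [-], cum=0
Step 1: p0@(4,4) p1@(0,4) p2@(4,3) p3@ESC -> at (0,1): 0 [-], cum=0
Step 2: p0@(4,3) p1@(0,3) p2@(4,2) p3@ESC -> at (0,1): 0 [-], cum=0
Step 3: p0@(4,2) p1@(0,2) p2@(4,1) p3@ESC -> at (0,1): 0 [-], cum=0
Step 4: p0@(4,1) p1@(0,1) p2@ESC p3@ESC -> at (0,1): 1 [p1], cum=1
Step 5: p0@ESC p1@ESC p2@ESC p3@ESC -> at (0,1): 0 [-], cum=1
Total visits = 1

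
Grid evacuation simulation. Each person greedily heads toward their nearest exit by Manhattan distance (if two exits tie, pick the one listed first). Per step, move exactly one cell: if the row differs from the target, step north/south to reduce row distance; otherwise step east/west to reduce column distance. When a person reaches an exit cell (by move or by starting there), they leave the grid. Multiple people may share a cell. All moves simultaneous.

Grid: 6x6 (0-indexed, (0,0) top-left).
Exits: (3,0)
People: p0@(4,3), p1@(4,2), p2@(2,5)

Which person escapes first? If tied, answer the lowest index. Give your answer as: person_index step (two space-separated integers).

Answer: 1 3

Derivation:
Step 1: p0:(4,3)->(3,3) | p1:(4,2)->(3,2) | p2:(2,5)->(3,5)
Step 2: p0:(3,3)->(3,2) | p1:(3,2)->(3,1) | p2:(3,5)->(3,4)
Step 3: p0:(3,2)->(3,1) | p1:(3,1)->(3,0)->EXIT | p2:(3,4)->(3,3)
Step 4: p0:(3,1)->(3,0)->EXIT | p1:escaped | p2:(3,3)->(3,2)
Step 5: p0:escaped | p1:escaped | p2:(3,2)->(3,1)
Step 6: p0:escaped | p1:escaped | p2:(3,1)->(3,0)->EXIT
Exit steps: [4, 3, 6]
First to escape: p1 at step 3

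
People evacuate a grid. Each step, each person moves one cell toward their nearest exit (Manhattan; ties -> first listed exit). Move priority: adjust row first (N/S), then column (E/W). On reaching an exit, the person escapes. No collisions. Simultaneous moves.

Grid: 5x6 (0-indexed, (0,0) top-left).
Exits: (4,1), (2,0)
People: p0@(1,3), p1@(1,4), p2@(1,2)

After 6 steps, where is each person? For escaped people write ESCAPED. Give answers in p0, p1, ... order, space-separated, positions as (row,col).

Step 1: p0:(1,3)->(2,3) | p1:(1,4)->(2,4) | p2:(1,2)->(2,2)
Step 2: p0:(2,3)->(2,2) | p1:(2,4)->(2,3) | p2:(2,2)->(2,1)
Step 3: p0:(2,2)->(2,1) | p1:(2,3)->(2,2) | p2:(2,1)->(2,0)->EXIT
Step 4: p0:(2,1)->(2,0)->EXIT | p1:(2,2)->(2,1) | p2:escaped
Step 5: p0:escaped | p1:(2,1)->(2,0)->EXIT | p2:escaped

ESCAPED ESCAPED ESCAPED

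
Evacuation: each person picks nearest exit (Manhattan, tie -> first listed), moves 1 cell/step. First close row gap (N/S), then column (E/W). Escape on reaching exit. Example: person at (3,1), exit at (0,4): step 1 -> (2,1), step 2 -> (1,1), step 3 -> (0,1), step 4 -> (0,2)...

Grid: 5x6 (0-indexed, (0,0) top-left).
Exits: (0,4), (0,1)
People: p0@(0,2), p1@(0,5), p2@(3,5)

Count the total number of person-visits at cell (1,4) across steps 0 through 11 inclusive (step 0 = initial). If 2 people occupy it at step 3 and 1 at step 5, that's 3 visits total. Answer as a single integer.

Step 0: p0@(0,2) p1@(0,5) p2@(3,5) -> at (1,4): 0 [-], cum=0
Step 1: p0@ESC p1@ESC p2@(2,5) -> at (1,4): 0 [-], cum=0
Step 2: p0@ESC p1@ESC p2@(1,5) -> at (1,4): 0 [-], cum=0
Step 3: p0@ESC p1@ESC p2@(0,5) -> at (1,4): 0 [-], cum=0
Step 4: p0@ESC p1@ESC p2@ESC -> at (1,4): 0 [-], cum=0
Total visits = 0

Answer: 0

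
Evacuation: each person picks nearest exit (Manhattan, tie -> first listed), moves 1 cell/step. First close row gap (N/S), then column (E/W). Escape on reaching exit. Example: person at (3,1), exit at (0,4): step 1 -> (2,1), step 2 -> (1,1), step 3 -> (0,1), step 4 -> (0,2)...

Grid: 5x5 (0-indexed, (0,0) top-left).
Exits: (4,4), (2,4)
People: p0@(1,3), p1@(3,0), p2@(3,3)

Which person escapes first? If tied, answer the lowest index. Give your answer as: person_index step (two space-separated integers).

Answer: 0 2

Derivation:
Step 1: p0:(1,3)->(2,3) | p1:(3,0)->(4,0) | p2:(3,3)->(4,3)
Step 2: p0:(2,3)->(2,4)->EXIT | p1:(4,0)->(4,1) | p2:(4,3)->(4,4)->EXIT
Step 3: p0:escaped | p1:(4,1)->(4,2) | p2:escaped
Step 4: p0:escaped | p1:(4,2)->(4,3) | p2:escaped
Step 5: p0:escaped | p1:(4,3)->(4,4)->EXIT | p2:escaped
Exit steps: [2, 5, 2]
First to escape: p0 at step 2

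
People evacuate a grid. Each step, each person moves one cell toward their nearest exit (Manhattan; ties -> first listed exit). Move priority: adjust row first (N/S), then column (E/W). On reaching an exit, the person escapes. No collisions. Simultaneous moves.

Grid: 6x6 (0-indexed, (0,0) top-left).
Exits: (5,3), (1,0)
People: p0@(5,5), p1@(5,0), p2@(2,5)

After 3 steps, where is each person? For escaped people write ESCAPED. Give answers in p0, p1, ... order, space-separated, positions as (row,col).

Step 1: p0:(5,5)->(5,4) | p1:(5,0)->(5,1) | p2:(2,5)->(3,5)
Step 2: p0:(5,4)->(5,3)->EXIT | p1:(5,1)->(5,2) | p2:(3,5)->(4,5)
Step 3: p0:escaped | p1:(5,2)->(5,3)->EXIT | p2:(4,5)->(5,5)

ESCAPED ESCAPED (5,5)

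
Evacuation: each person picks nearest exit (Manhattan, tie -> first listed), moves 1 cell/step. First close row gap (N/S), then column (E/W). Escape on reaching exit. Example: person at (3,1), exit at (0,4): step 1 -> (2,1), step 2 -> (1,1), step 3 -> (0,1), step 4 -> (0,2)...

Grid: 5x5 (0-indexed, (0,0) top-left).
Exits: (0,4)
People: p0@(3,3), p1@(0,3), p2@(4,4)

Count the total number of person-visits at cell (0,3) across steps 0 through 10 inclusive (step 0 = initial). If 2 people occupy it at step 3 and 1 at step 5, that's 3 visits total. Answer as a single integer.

Answer: 2

Derivation:
Step 0: p0@(3,3) p1@(0,3) p2@(4,4) -> at (0,3): 1 [p1], cum=1
Step 1: p0@(2,3) p1@ESC p2@(3,4) -> at (0,3): 0 [-], cum=1
Step 2: p0@(1,3) p1@ESC p2@(2,4) -> at (0,3): 0 [-], cum=1
Step 3: p0@(0,3) p1@ESC p2@(1,4) -> at (0,3): 1 [p0], cum=2
Step 4: p0@ESC p1@ESC p2@ESC -> at (0,3): 0 [-], cum=2
Total visits = 2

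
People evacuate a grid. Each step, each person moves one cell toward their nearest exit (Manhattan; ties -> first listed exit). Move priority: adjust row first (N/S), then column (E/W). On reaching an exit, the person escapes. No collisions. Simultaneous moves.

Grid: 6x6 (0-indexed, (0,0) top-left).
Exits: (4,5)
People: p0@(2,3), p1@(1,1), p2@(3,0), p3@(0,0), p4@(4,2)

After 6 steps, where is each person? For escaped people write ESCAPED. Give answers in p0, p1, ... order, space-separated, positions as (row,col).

Step 1: p0:(2,3)->(3,3) | p1:(1,1)->(2,1) | p2:(3,0)->(4,0) | p3:(0,0)->(1,0) | p4:(4,2)->(4,3)
Step 2: p0:(3,3)->(4,3) | p1:(2,1)->(3,1) | p2:(4,0)->(4,1) | p3:(1,0)->(2,0) | p4:(4,3)->(4,4)
Step 3: p0:(4,3)->(4,4) | p1:(3,1)->(4,1) | p2:(4,1)->(4,2) | p3:(2,0)->(3,0) | p4:(4,4)->(4,5)->EXIT
Step 4: p0:(4,4)->(4,5)->EXIT | p1:(4,1)->(4,2) | p2:(4,2)->(4,3) | p3:(3,0)->(4,0) | p4:escaped
Step 5: p0:escaped | p1:(4,2)->(4,3) | p2:(4,3)->(4,4) | p3:(4,0)->(4,1) | p4:escaped
Step 6: p0:escaped | p1:(4,3)->(4,4) | p2:(4,4)->(4,5)->EXIT | p3:(4,1)->(4,2) | p4:escaped

ESCAPED (4,4) ESCAPED (4,2) ESCAPED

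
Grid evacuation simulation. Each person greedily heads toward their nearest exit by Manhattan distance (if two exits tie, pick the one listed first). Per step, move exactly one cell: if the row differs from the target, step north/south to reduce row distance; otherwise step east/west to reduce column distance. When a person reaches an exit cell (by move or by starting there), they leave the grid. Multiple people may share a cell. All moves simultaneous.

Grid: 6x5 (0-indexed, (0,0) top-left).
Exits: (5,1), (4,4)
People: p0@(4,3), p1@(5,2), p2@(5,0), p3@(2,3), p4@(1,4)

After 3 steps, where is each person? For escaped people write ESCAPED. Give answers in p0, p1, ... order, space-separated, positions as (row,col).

Step 1: p0:(4,3)->(4,4)->EXIT | p1:(5,2)->(5,1)->EXIT | p2:(5,0)->(5,1)->EXIT | p3:(2,3)->(3,3) | p4:(1,4)->(2,4)
Step 2: p0:escaped | p1:escaped | p2:escaped | p3:(3,3)->(4,3) | p4:(2,4)->(3,4)
Step 3: p0:escaped | p1:escaped | p2:escaped | p3:(4,3)->(4,4)->EXIT | p4:(3,4)->(4,4)->EXIT

ESCAPED ESCAPED ESCAPED ESCAPED ESCAPED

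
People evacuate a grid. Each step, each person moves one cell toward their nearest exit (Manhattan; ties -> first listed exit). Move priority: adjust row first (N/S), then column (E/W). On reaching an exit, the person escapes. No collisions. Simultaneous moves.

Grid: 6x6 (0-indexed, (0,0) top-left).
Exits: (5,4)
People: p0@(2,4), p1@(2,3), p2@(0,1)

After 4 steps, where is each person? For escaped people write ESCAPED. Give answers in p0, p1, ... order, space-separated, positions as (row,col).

Step 1: p0:(2,4)->(3,4) | p1:(2,3)->(3,3) | p2:(0,1)->(1,1)
Step 2: p0:(3,4)->(4,4) | p1:(3,3)->(4,3) | p2:(1,1)->(2,1)
Step 3: p0:(4,4)->(5,4)->EXIT | p1:(4,3)->(5,3) | p2:(2,1)->(3,1)
Step 4: p0:escaped | p1:(5,3)->(5,4)->EXIT | p2:(3,1)->(4,1)

ESCAPED ESCAPED (4,1)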